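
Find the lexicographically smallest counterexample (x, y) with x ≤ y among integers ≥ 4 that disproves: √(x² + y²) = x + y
Substituting (4, 4) into the claim:
LHS = √(4² + 4²) = 4·√(2) ≈ 5.657
RHS = 4 + 4 = 8

Since LHS ≠ RHS, this pair disproves the claim, and no lexicographically smaller pair (x ≤ y, integers ≥ 4) does.

For instance (7, 11) is also a counterexample (LHS = √(170) ≈ 13.04, RHS = 18), but it's lexicographically larger.

Answer: (x, y) = (4, 4)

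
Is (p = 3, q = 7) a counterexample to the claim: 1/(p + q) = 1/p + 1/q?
Yes

Substituting p = 3, q = 7:
LHS = 1/(3 + 7) = 1/10
RHS = 1/3 + 1/7 = 10/21

Since LHS ≠ RHS, this pair disproves the claim.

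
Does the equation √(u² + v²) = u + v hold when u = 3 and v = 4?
Fails

Substituting u = 3, v = 4:

LHS = √(3² + 4²) = 5
RHS = 3 + 4 = 7

LHS ≠ RHS, so the equation does not hold at this point.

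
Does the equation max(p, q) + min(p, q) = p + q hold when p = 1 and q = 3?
Substituting p = 1, q = 3:

LHS = max(1, 3) + min(1, 3) = 4
RHS = 1 + 3 = 4

LHS = RHS, so the equation holds at this point.

Answer: Holds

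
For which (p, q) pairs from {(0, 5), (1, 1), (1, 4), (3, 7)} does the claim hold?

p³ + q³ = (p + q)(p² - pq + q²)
All pairs

Testing each pair:
(0, 5): LHS = 125, RHS = 125 → holds
(1, 1): LHS = 2, RHS = 2 → holds
(1, 4): LHS = 65, RHS = 65 → holds
(3, 7): LHS = 370, RHS = 370 → holds

Every pair satisfies the claim.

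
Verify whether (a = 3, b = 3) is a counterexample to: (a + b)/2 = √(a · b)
Substituting a = 3, b = 3:
LHS = (3 + 3)/2 = 3
RHS = √(3 · 3) = 3

The sides agree, so this pair does not disprove the claim.

Answer: No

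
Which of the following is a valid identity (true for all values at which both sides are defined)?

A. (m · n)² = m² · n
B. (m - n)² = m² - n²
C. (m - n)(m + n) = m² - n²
A: fails at (4, 5) — LHS = 400, RHS = 80.
B: fails at (5, 8) — LHS = 9, RHS = -39.
C: holds — e.g. at (3, 7), both sides equal -40.

Answer: C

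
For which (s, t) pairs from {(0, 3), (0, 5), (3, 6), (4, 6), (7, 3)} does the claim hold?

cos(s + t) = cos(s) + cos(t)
None

Testing each pair:
(0, 3): LHS = cos(3) ≈ -0.99, RHS = cos(3) + 1 ≈ 0.01001 → fails
(0, 5): LHS = cos(5) ≈ 0.2837, RHS = cos(5) + 1 ≈ 1.284 → fails
(3, 6): LHS = cos(9) ≈ -0.9111, RHS = cos(3) + cos(6) ≈ -0.02982 → fails
(4, 6): LHS = cos(10) ≈ -0.8391, RHS = cos(4) + cos(6) ≈ 0.3065 → fails
(7, 3): LHS = cos(10) ≈ -0.8391, RHS = cos(3) + cos(7) ≈ -0.2361 → fails

No pair satisfies the claim.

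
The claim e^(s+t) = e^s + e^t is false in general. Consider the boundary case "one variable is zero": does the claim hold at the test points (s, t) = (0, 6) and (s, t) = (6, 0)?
No, fails at both test points

At (0, 6): LHS = e^6 ≈ 403.4 ≠ RHS = 1 + e^6 ≈ 404.4
At (6, 0): LHS = e^6 ≈ 403.4 ≠ RHS = 1 + e^6 ≈ 404.4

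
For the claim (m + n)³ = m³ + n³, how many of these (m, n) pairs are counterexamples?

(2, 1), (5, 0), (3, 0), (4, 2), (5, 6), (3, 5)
Testing each pair:
(2, 1): LHS = 27, RHS = 9 → counterexample
(5, 0): LHS = 125, RHS = 125 → satisfies claim
(3, 0): LHS = 27, RHS = 27 → satisfies claim
(4, 2): LHS = 216, RHS = 72 → counterexample
(5, 6): LHS = 1331, RHS = 341 → counterexample
(3, 5): LHS = 512, RHS = 152 → counterexample

That makes 4 counterexamples.

Answer: 4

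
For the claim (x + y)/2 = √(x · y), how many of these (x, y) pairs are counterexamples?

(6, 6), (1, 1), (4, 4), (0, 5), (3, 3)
1

Testing each pair:
(6, 6): LHS = 6, RHS = 6 → satisfies claim
(1, 1): LHS = 1, RHS = 1 → satisfies claim
(4, 4): LHS = 4, RHS = 4 → satisfies claim
(0, 5): LHS = 5/2, RHS = 0 → counterexample
(3, 3): LHS = 3, RHS = 3 → satisfies claim

That makes 1 counterexample.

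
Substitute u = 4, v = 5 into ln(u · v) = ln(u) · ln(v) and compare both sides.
LHS = ln(4 · 5) = ln(20) ≈ 2.996
RHS = ln(4) · ln(5) ≈ 2.231

LHS ≠ RHS (they differ by about 0.7646), so the equation does not hold here.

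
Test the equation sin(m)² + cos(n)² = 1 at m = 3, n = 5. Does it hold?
Substituting m = 3, n = 5:

LHS = sin(3)² + cos(5)² ≈ 0.1004
RHS = 1

LHS ≠ RHS, so the equation does not hold at this point.

Answer: Fails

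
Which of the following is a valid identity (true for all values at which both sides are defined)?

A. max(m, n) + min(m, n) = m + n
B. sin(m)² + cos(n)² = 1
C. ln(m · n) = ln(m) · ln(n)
A: holds — e.g. at (1, 2), both sides equal 3.
B: fails at (2, 7) — LHS = cos(7)² + sin(2)² ≈ 1.395, RHS = 1.
C: fails at (6, 7) — LHS = ln(42) ≈ 3.738, RHS = ln(6)·ln(7) ≈ 3.487.

Answer: A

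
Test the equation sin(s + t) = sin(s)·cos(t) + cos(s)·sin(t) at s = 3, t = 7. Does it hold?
Substituting s = 3, t = 7:

LHS = sin(3 + 7) = sin(10) ≈ -0.544
RHS = sin(3)·cos(7) + cos(3)·sin(7) = sin(7)·cos(3) + sin(3)·cos(7) ≈ -0.544

LHS = RHS, so the equation holds at this point.

Answer: Holds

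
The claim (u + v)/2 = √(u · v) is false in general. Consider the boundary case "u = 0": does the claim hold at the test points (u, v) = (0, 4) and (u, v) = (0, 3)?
No, fails at both test points

At (0, 4): LHS = 2 ≠ RHS = 0
At (0, 3): LHS = 3/2 ≠ RHS = 0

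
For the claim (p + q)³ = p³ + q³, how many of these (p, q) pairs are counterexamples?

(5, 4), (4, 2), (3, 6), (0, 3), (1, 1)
4

Testing each pair:
(5, 4): LHS = 729, RHS = 189 → counterexample
(4, 2): LHS = 216, RHS = 72 → counterexample
(3, 6): LHS = 729, RHS = 243 → counterexample
(0, 3): LHS = 27, RHS = 27 → satisfies claim
(1, 1): LHS = 8, RHS = 2 → counterexample

That makes 4 counterexamples.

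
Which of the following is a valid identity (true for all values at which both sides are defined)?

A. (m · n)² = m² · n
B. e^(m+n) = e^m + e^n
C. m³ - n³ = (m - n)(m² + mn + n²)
A: fails at (2, 2) — LHS = 16, RHS = 8.
B: fails at (1, 4) — LHS = e^5 ≈ 148.4, RHS = e + e^4 ≈ 57.32.
C: holds — e.g. at (3, 3), both sides equal 0.

Answer: C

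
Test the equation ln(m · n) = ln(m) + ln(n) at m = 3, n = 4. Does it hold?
Holds

Substituting m = 3, n = 4:

LHS = ln(3 · 4) = ln(12) ≈ 2.485
RHS = ln(3) + ln(4) ≈ 2.485

LHS = RHS, so the equation holds at this point.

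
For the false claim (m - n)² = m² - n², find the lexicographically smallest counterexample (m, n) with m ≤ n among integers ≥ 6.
(m, n) = (6, 7)

Substituting (6, 7) into the claim:
LHS = (6 - 7)² = 1
RHS = 6² - 7² = -13

Since LHS ≠ RHS, this pair disproves the claim, and no lexicographically smaller pair (m ≤ n, integers ≥ 6) does.

For instance (9, 11) is also a counterexample (LHS = 4, RHS = -40), but it's lexicographically larger.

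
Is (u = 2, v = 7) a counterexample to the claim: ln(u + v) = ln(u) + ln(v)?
Yes

Substituting u = 2, v = 7:
LHS = ln(2 + 7) = ln(9) ≈ 2.197
RHS = ln(2) + ln(7) ≈ 2.639

Since LHS ≠ RHS, this pair disproves the claim.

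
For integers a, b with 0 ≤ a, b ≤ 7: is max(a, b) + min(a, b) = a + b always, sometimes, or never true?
Always true

The identity holds for every pair in the range. For instance at (a, b) = (1, 4): both sides equal 5.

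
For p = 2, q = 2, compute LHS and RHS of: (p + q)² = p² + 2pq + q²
LHS = (2 + 2)² = 16
RHS = 2² + 2·2·2 + 2² = 16

LHS = RHS: the two sides agree.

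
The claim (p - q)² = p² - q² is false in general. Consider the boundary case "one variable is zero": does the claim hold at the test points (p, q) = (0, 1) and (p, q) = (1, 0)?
Only at (1, 0)

At (0, 1): LHS = 1 ≠ RHS = -1
At (1, 0): LHS = 1, RHS = 1 → equal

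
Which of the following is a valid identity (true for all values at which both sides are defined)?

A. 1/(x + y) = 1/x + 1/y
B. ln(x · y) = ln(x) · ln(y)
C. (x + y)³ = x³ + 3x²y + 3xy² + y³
C

A: fails at (1, 2) — LHS = 1/3, RHS = 3/2.
B: fails at (2, 5) — LHS = ln(10) ≈ 2.303, RHS = ln(2)·ln(5) ≈ 1.116.
C: holds — e.g. at (2, 5), both sides equal 343.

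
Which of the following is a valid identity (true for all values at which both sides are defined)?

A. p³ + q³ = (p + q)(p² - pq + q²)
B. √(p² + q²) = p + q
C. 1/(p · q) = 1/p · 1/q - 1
A

A: holds — e.g. at (1, 1), both sides equal 2.
B: fails at (1, 1) — LHS = √(2) ≈ 1.414, RHS = 2.
C: fails at (4, 4) — LHS = 1/16, RHS = -15/16.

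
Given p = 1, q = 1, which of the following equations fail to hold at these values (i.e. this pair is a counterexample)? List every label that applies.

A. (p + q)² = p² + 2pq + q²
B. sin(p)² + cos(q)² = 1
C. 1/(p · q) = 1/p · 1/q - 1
Evaluating each claim at the given values:
A. LHS = 4, RHS = 4 → holds here (LHS = RHS)
B. LHS = cos(1)² + sin(1)² = 1, RHS = 1 → holds here (LHS = RHS)
C. LHS = 1, RHS = 0 → fails here (LHS ≠ RHS)

Answer: C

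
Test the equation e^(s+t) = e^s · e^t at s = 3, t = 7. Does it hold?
Substituting s = 3, t = 7:

LHS = e^(3+7) = e^10 ≈ 22026.5
RHS = e^3 · e^7 = e^10 ≈ 22026.5

LHS = RHS, so the equation holds at this point.

Answer: Holds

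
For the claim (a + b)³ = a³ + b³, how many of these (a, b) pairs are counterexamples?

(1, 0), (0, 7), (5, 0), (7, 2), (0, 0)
Testing each pair:
(1, 0): LHS = 1, RHS = 1 → satisfies claim
(0, 7): LHS = 343, RHS = 343 → satisfies claim
(5, 0): LHS = 125, RHS = 125 → satisfies claim
(7, 2): LHS = 729, RHS = 351 → counterexample
(0, 0): LHS = 0, RHS = 0 → satisfies claim

That makes 1 counterexample.

Answer: 1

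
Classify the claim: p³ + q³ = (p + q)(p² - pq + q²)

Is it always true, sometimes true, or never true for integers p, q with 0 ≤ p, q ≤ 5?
The identity holds for every pair in the range. For instance at (p, q) = (4, 2): both sides equal 72.

Answer: Always true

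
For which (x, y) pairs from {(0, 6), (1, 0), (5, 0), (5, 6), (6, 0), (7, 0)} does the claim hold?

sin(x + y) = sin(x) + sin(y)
(0, 6), (1, 0), (5, 0), (6, 0), (7, 0)

Testing each pair:
(0, 6): LHS = sin(6) ≈ -0.2794, RHS = sin(6) ≈ -0.2794 → holds
(1, 0): LHS = sin(1) ≈ 0.8415, RHS = sin(1) ≈ 0.8415 → holds
(5, 0): LHS = sin(5) ≈ -0.9589, RHS = sin(5) ≈ -0.9589 → holds
(5, 6): LHS = sin(11) ≈ -1, RHS = sin(5) + sin(6) ≈ -1.238 → fails
(6, 0): LHS = sin(6) ≈ -0.2794, RHS = sin(6) ≈ -0.2794 → holds
(7, 0): LHS = sin(7) ≈ 0.657, RHS = sin(7) ≈ 0.657 → holds

5 of 6 pairs satisfy the claim.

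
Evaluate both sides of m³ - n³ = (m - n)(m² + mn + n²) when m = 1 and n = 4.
LHS = 1³ - 4³ = -63
RHS = (1 - 4)(1² + 1·4 + 4²) = -63

LHS = RHS: the two sides agree.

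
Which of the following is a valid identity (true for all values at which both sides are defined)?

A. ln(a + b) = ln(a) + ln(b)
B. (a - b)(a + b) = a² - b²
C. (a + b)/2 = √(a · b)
B

A: fails at (3, 5) — LHS = ln(8) ≈ 2.079, RHS = ln(3) + ln(5) ≈ 2.708.
B: holds — e.g. at (4, 4), both sides equal 0.
C: fails at (2, 5) — LHS = 7/2, RHS = √(10) ≈ 3.162.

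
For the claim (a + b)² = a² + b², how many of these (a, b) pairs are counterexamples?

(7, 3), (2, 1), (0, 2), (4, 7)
Testing each pair:
(7, 3): LHS = 100, RHS = 58 → counterexample
(2, 1): LHS = 9, RHS = 5 → counterexample
(0, 2): LHS = 4, RHS = 4 → satisfies claim
(4, 7): LHS = 121, RHS = 65 → counterexample

That makes 3 counterexamples.

Answer: 3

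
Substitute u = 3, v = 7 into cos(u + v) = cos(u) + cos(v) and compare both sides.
LHS = cos(3 + 7) = cos(10) ≈ -0.8391
RHS = cos(3) + cos(7) ≈ -0.2361

LHS ≠ RHS (they differ by about 0.603), so the equation does not hold here.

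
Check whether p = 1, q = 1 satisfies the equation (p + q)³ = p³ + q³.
Substituting p = 1, q = 1:

LHS = (1 + 1)³ = 8
RHS = 1³ + 1³ = 2

LHS ≠ RHS, so the equation does not hold at this point.

Answer: Fails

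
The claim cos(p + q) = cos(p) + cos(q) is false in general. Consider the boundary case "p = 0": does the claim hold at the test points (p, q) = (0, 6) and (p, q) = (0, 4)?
No, fails at both test points

At (0, 6): LHS = cos(6) ≈ 0.9602 ≠ RHS = cos(6) + 1 ≈ 1.96
At (0, 4): LHS = cos(4) ≈ -0.6536 ≠ RHS = cos(4) + 1 ≈ 0.3464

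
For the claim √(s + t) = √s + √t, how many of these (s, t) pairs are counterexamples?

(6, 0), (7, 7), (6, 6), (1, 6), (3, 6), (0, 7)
Testing each pair:
(6, 0): LHS = √(6) ≈ 2.449, RHS = √(6) ≈ 2.449 → satisfies claim
(7, 7): LHS = √(14) ≈ 3.742, RHS = 2·√(7) ≈ 5.292 → counterexample
(6, 6): LHS = 2·√(3) ≈ 3.464, RHS = 2·√(6) ≈ 4.899 → counterexample
(1, 6): LHS = √(7) ≈ 2.646, RHS = 1 + √(6) ≈ 3.449 → counterexample
(3, 6): LHS = 3, RHS = √(3) + √(6) ≈ 4.182 → counterexample
(0, 7): LHS = √(7) ≈ 2.646, RHS = √(7) ≈ 2.646 → satisfies claim

That makes 4 counterexamples.

Answer: 4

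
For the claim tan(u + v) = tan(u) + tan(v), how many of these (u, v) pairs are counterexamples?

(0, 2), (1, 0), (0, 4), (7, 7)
1

Testing each pair:
(0, 2): LHS = tan(2) ≈ -2.185, RHS = tan(2) ≈ -2.185 → satisfies claim
(1, 0): LHS = tan(1) ≈ 1.557, RHS = tan(1) ≈ 1.557 → satisfies claim
(0, 4): LHS = tan(4) ≈ 1.158, RHS = tan(4) ≈ 1.158 → satisfies claim
(7, 7): LHS = tan(14) ≈ 7.245, RHS = 2·tan(7) ≈ 1.743 → counterexample

That makes 1 counterexample.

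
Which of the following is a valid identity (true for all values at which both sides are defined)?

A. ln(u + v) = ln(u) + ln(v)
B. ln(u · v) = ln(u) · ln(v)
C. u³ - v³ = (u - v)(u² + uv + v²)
A: fails at (4, 4) — LHS = ln(8) ≈ 2.079, RHS = 2·ln(4) ≈ 2.773.
B: fails at (5, 8) — LHS = ln(40) ≈ 3.689, RHS = ln(5)·ln(8) ≈ 3.347.
C: holds — e.g. at (4, 4), both sides equal 0.

Answer: C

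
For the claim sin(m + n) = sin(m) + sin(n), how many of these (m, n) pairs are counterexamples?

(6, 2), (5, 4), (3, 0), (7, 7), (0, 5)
3

Testing each pair:
(6, 2): LHS = sin(8) ≈ 0.9894, RHS = sin(6) + sin(2) ≈ 0.6299 → counterexample
(5, 4): LHS = sin(9) ≈ 0.4121, RHS = sin(5) + sin(4) ≈ -1.716 → counterexample
(3, 0): LHS = sin(3) ≈ 0.1411, RHS = sin(3) ≈ 0.1411 → satisfies claim
(7, 7): LHS = sin(14) ≈ 0.9906, RHS = 2·sin(7) ≈ 1.314 → counterexample
(0, 5): LHS = sin(5) ≈ -0.9589, RHS = sin(5) ≈ -0.9589 → satisfies claim

That makes 3 counterexamples.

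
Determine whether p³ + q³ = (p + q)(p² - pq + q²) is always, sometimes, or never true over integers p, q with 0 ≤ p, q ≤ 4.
The identity holds for every pair in the range. For instance at (p, q) = (0, 2): both sides equal 8.

Answer: Always true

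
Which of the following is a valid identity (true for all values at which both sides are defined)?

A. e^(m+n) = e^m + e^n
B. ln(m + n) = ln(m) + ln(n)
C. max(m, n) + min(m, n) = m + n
A: fails at (5, 5) — LHS = e^10 ≈ 22026.5, RHS = 2·e^5 ≈ 296.8.
B: fails at (4, 4) — LHS = ln(8) ≈ 2.079, RHS = 2·ln(4) ≈ 2.773.
C: holds — e.g. at (4, 5), both sides equal 9.

Answer: C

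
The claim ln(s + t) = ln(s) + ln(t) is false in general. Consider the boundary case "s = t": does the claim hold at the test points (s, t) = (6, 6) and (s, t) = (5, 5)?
No, fails at both test points

At (6, 6): LHS = ln(12) ≈ 2.485 ≠ RHS = 2·ln(6) ≈ 3.584
At (5, 5): LHS = ln(10) ≈ 2.303 ≠ RHS = 2·ln(5) ≈ 3.219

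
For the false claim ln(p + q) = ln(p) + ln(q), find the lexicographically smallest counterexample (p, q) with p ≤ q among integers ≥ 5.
Substituting (5, 5) into the claim:
LHS = ln(5 + 5) = ln(10) ≈ 2.303
RHS = ln(5) + ln(5) = 2·ln(5) ≈ 3.219

Since LHS ≠ RHS, this pair disproves the claim, and no lexicographically smaller pair (p ≤ q, integers ≥ 5) does.

For instance (9, 9) is also a counterexample (LHS = ln(18) ≈ 2.89, RHS = 2·ln(9) ≈ 4.394), but it's lexicographically larger.

Answer: (p, q) = (5, 5)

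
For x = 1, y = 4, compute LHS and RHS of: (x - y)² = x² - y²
LHS = (1 - 4)² = 9
RHS = 1² - 4² = -15

LHS ≠ RHS, so the equation does not hold here.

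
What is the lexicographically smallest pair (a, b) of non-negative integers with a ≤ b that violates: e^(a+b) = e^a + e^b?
Substituting (0, 0) into the claim:
LHS = e^(0+0) = 1
RHS = e^0 + e^0 = 2

Since LHS ≠ RHS, this pair disproves the claim, and no lexicographically smaller pair (a ≤ b, non-negative integers) does.

For instance (2, 6) is also a counterexample (LHS = e^8 ≈ 2981, RHS = e^2 + e^6 ≈ 410.8), but it's lexicographically larger.

Answer: (a, b) = (0, 0)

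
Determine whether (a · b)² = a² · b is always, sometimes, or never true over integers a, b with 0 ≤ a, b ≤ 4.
Sometimes true

It holds at (a, b) = (0, 3) (both sides equal 0), but fails at (a, b) = (1, 3) (LHS = 9, RHS = 3).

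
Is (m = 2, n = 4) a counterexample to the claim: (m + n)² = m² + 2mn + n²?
Substituting m = 2, n = 4:
LHS = (2 + 4)² = 36
RHS = 2² + 2·2·4 + 4² = 36

The sides agree, so this pair does not disprove the claim.

Answer: No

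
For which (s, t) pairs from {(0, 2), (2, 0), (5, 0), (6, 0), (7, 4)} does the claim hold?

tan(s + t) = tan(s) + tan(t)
(0, 2), (2, 0), (5, 0), (6, 0)

Testing each pair:
(0, 2): LHS = tan(2) ≈ -2.185, RHS = tan(2) ≈ -2.185 → holds
(2, 0): LHS = tan(2) ≈ -2.185, RHS = tan(2) ≈ -2.185 → holds
(5, 0): LHS = tan(5) ≈ -3.381, RHS = tan(5) ≈ -3.381 → holds
(6, 0): LHS = tan(6) ≈ -0.291, RHS = tan(6) ≈ -0.291 → holds
(7, 4): LHS = tan(11) ≈ -226, RHS = tan(7) + tan(4) ≈ 2.029 → fails

4 of 5 pairs satisfy the claim.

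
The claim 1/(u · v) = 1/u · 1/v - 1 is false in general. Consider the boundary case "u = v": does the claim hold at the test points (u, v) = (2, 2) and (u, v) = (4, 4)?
At (2, 2): LHS = 1/4 ≠ RHS = -3/4
At (4, 4): LHS = 1/16 ≠ RHS = -15/16

Answer: No, fails at both test points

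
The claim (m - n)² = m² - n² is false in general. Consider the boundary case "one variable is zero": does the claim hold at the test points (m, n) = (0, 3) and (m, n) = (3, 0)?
At (0, 3): LHS = 9 ≠ RHS = -9
At (3, 0): LHS = 9, RHS = 9 → equal

Answer: Only at (3, 0)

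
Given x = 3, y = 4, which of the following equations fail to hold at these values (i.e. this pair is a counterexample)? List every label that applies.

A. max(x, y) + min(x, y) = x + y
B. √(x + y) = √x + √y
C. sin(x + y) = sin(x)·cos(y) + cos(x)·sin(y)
Evaluating each claim at the given values:
A. LHS = 7, RHS = 7 → holds here (LHS = RHS)
B. LHS = √(7) ≈ 2.646, RHS = √(3) + 2 ≈ 3.732 → fails here (LHS ≠ RHS)
C. LHS = sin(7) ≈ 0.657, RHS = sin(3)·cos(4) + sin(4)·cos(3) ≈ 0.657 → holds here (LHS = RHS)

Answer: B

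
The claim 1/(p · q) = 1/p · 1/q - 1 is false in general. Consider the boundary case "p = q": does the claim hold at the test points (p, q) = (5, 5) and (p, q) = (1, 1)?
At (5, 5): LHS = 1/25 ≠ RHS = -24/25
At (1, 1): LHS = 1 ≠ RHS = 0

Answer: No, fails at both test points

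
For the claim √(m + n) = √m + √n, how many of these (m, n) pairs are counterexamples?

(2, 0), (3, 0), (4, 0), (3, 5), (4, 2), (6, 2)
Testing each pair:
(2, 0): LHS = √(2) ≈ 1.414, RHS = √(2) ≈ 1.414 → satisfies claim
(3, 0): LHS = √(3) ≈ 1.732, RHS = √(3) ≈ 1.732 → satisfies claim
(4, 0): LHS = 2, RHS = 2 → satisfies claim
(3, 5): LHS = 2·√(2) ≈ 2.828, RHS = √(3) + √(5) ≈ 3.968 → counterexample
(4, 2): LHS = √(6) ≈ 2.449, RHS = √(2) + 2 ≈ 3.414 → counterexample
(6, 2): LHS = 2·√(2) ≈ 2.828, RHS = √(2) + √(6) ≈ 3.864 → counterexample

That makes 3 counterexamples.

Answer: 3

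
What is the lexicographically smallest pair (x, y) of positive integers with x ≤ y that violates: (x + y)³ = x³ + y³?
Substituting (1, 1) into the claim:
LHS = (1 + 1)³ = 8
RHS = 1³ + 1³ = 2

Since LHS ≠ RHS, this pair disproves the claim, and no lexicographically smaller pair (x ≤ y, positive integers) does.

For instance (2, 8) is also a counterexample (LHS = 1000, RHS = 520), but it's lexicographically larger.

Answer: (x, y) = (1, 1)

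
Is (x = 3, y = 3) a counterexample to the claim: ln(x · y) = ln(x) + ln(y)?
No

Substituting x = 3, y = 3:
LHS = ln(3 · 3) = ln(9) ≈ 2.197
RHS = ln(3) + ln(3) = 2·ln(3) ≈ 2.197

The sides agree, so this pair does not disprove the claim.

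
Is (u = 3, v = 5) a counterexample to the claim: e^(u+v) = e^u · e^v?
Substituting u = 3, v = 5:
LHS = e^(3+5) = e^8 ≈ 2981
RHS = e^3 · e^5 = e^8 ≈ 2981

The sides agree, so this pair does not disprove the claim.

Answer: No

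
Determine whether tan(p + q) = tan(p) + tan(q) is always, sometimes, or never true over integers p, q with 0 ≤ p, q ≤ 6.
Sometimes true

It holds at (p, q) = (6, 0) (both sides equal tan(6) ≈ -0.291), but fails at (p, q) = (6, 1) (LHS = tan(7) ≈ 0.8714, RHS = tan(6) + tan(1) ≈ 1.266).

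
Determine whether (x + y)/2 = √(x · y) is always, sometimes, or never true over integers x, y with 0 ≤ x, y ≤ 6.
Sometimes true

It holds at (x, y) = (6, 6) (both sides equal 6), but fails at (x, y) = (2, 4) (LHS = 3, RHS = 2·√(2) ≈ 2.828).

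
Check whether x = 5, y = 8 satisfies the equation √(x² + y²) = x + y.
Substituting x = 5, y = 8:

LHS = √(5² + 8²) = √(89) ≈ 9.434
RHS = 5 + 8 = 13

LHS ≠ RHS, so the equation does not hold at this point.

Answer: Fails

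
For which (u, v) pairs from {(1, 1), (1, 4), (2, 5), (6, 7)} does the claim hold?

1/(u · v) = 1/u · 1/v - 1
None

Testing each pair:
(1, 1): LHS = 1, RHS = 0 → fails
(1, 4): LHS = 1/4, RHS = -3/4 → fails
(2, 5): LHS = 1/10, RHS = -9/10 → fails
(6, 7): LHS = 1/42, RHS = -41/42 → fails

No pair satisfies the claim.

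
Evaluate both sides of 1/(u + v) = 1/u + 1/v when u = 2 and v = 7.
LHS = 1/(2 + 7) = 1/9
RHS = 1/2 + 1/7 = 9/14

LHS ≠ RHS, so the equation does not hold here.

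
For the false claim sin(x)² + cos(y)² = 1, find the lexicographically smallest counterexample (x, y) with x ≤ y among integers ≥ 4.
At (4, 4): both sides equal 1, so it holds there.

Substituting (4, 5) into the claim:
LHS = sin(4)² + cos(5)² ≈ 0.6532
RHS = 1

Since LHS ≠ RHS, this pair disproves the claim, and no lexicographically smaller pair (x ≤ y, integers ≥ 4) does.

For instance (8, 10) is also a counterexample (LHS = cos(10)² + sin(8)² ≈ 1.683, RHS = 1), but it's lexicographically larger.

Answer: (x, y) = (4, 5)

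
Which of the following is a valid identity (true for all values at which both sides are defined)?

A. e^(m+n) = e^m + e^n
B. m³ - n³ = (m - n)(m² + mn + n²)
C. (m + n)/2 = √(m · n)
A: fails at (2, 7) — LHS = e^9 ≈ 8103, RHS = e^2 + e^7 ≈ 1104.
B: holds — e.g. at (2, 5), both sides equal -117.
C: fails at (2, 7) — LHS = 9/2, RHS = √(14) ≈ 3.742.

Answer: B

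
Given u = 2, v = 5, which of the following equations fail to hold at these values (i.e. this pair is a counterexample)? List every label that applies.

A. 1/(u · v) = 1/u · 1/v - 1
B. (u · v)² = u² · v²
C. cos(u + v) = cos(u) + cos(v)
A, C

Evaluating each claim at the given values:
A. LHS = 1/10, RHS = -9/10 → fails here (LHS ≠ RHS)
B. LHS = 100, RHS = 100 → holds here (LHS = RHS)
C. LHS = cos(7) ≈ 0.7539, RHS = cos(2) + cos(5) ≈ -0.1325 → fails here (LHS ≠ RHS)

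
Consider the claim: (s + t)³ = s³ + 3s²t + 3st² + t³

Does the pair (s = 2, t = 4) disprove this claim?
Substituting s = 2, t = 4:
LHS = (2 + 4)³ = 216
RHS = 2³ + 3·2²·4 + 3·2·4² + 4³ = 216

The sides agree, so this pair does not disprove the claim.

Answer: No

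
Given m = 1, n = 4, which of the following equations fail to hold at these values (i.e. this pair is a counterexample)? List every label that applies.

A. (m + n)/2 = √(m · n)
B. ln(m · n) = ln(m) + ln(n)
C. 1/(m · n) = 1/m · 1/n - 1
A, C

Evaluating each claim at the given values:
A. LHS = 5/2, RHS = 2 → fails here (LHS ≠ RHS)
B. LHS = ln(4) ≈ 1.386, RHS = ln(4) ≈ 1.386 → holds here (LHS = RHS)
C. LHS = 1/4, RHS = -3/4 → fails here (LHS ≠ RHS)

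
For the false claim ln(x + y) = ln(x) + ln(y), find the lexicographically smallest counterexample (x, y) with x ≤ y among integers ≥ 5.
(x, y) = (5, 5)

Substituting (5, 5) into the claim:
LHS = ln(5 + 5) = ln(10) ≈ 2.303
RHS = ln(5) + ln(5) = 2·ln(5) ≈ 3.219

Since LHS ≠ RHS, this pair disproves the claim, and no lexicographically smaller pair (x ≤ y, integers ≥ 5) does.

For instance (12, 12) is also a counterexample (LHS = ln(24) ≈ 3.178, RHS = 2·ln(12) ≈ 4.97), but it's lexicographically larger.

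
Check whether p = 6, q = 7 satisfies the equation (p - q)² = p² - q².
Fails

Substituting p = 6, q = 7:

LHS = (6 - 7)² = 1
RHS = 6² - 7² = -13

LHS ≠ RHS, so the equation does not hold at this point.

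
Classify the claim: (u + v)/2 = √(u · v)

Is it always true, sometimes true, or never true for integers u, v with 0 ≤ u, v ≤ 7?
It holds at (u, v) = (0, 0) (both sides equal 0), but fails at (u, v) = (0, 2) (LHS = 1, RHS = 0).

Answer: Sometimes true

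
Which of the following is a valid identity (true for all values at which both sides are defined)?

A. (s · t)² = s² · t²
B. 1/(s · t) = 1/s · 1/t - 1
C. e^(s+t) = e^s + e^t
A: holds — e.g. at (3, 3), both sides equal 81.
B: fails at (1, 4) — LHS = 1/4, RHS = -3/4.
C: fails at (2, 3) — LHS = e^5 ≈ 148.4, RHS = e^2 + e^3 ≈ 27.47.

Answer: A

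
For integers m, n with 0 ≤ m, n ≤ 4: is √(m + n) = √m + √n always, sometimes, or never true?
Sometimes true

It holds at (m, n) = (0, 3) (both sides equal √(3) ≈ 1.732), but fails at (m, n) = (1, 3) (LHS = 2, RHS = 1 + √(3) ≈ 2.732).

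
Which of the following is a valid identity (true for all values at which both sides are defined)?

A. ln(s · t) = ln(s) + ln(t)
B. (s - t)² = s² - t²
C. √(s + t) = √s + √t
A

A: holds — e.g. at (4, 6), both sides equal ln(24) ≈ 3.178.
B: fails at (1, 2) — LHS = 1, RHS = -3.
C: fails at (4, 6) — LHS = √(10) ≈ 3.162, RHS = 2 + √(6) ≈ 4.449.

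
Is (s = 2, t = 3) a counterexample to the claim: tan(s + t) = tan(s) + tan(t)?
Substituting s = 2, t = 3:
LHS = tan(2 + 3) = tan(5) ≈ -3.381
RHS = tan(2) + tan(3) ≈ -2.328

Since LHS ≠ RHS, this pair disproves the claim.

Answer: Yes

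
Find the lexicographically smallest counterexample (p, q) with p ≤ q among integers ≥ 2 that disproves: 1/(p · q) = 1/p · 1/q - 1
(p, q) = (2, 2)

Substituting (2, 2) into the claim:
LHS = 1/(2 · 2) = 1/4
RHS = 1/2 · 1/2 - 1 = -3/4

Since LHS ≠ RHS, this pair disproves the claim, and no lexicographically smaller pair (p ≤ q, integers ≥ 2) does.

For instance (6, 9) is also a counterexample (LHS = 1/54, RHS = -53/54), but it's lexicographically larger.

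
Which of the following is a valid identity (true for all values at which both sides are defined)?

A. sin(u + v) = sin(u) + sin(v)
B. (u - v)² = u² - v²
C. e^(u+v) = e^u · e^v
C

A: fails at (5, 5) — LHS = sin(10) ≈ -0.544, RHS = 2·sin(5) ≈ -1.918.
B: fails at (4, 5) — LHS = 1, RHS = -9.
C: holds — e.g. at (3, 3), both sides equal e^6 ≈ 403.4.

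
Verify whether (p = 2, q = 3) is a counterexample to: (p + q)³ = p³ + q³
Substituting p = 2, q = 3:
LHS = (2 + 3)³ = 125
RHS = 2³ + 3³ = 35

Since LHS ≠ RHS, this pair disproves the claim.

Answer: Yes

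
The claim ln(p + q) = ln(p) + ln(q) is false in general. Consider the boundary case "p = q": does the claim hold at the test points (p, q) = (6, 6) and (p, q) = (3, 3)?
At (6, 6): LHS = ln(12) ≈ 2.485 ≠ RHS = 2·ln(6) ≈ 3.584
At (3, 3): LHS = ln(6) ≈ 1.792 ≠ RHS = 2·ln(3) ≈ 2.197

Answer: No, fails at both test points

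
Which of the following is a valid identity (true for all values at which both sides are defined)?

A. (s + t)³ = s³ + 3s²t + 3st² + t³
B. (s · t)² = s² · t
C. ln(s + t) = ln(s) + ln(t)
A: holds — e.g. at (2, 5), both sides equal 343.
B: fails at (4, 4) — LHS = 256, RHS = 64.
C: fails at (5, 5) — LHS = ln(10) ≈ 2.303, RHS = 2·ln(5) ≈ 3.219.

Answer: A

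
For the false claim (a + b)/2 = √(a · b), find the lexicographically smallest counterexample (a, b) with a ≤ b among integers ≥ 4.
(a, b) = (4, 5)

Substituting (4, 5) into the claim:
LHS = (4 + 5)/2 = 9/2
RHS = √(4 · 5) = 2·√(5) ≈ 4.472

Since LHS ≠ RHS, this pair disproves the claim, and no lexicographically smaller pair (a ≤ b, integers ≥ 4) does.

For instance (5, 10) is also a counterexample (LHS = 15/2, RHS = 5·√(2) ≈ 7.071), but it's lexicographically larger.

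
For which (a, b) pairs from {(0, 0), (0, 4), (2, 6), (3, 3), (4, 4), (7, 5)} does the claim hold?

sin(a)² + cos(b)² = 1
(0, 0), (3, 3), (4, 4)

Testing each pair:
(0, 0): LHS = 1, RHS = 1 → holds
(0, 4): LHS = cos(4)² ≈ 0.4272, RHS = 1 → fails
(2, 6): LHS = sin(2)² + cos(6)² ≈ 1.749, RHS = 1 → fails
(3, 3): LHS = sin(3)² + cos(3)² = 1, RHS = 1 → holds
(4, 4): LHS = cos(4)² + sin(4)² = 1, RHS = 1 → holds
(7, 5): LHS = cos(5)² + sin(7)² ≈ 0.5121, RHS = 1 → fails

3 of 6 pairs satisfy the claim.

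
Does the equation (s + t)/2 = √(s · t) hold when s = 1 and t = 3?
Fails

Substituting s = 1, t = 3:

LHS = (1 + 3)/2 = 2
RHS = √(1 · 3) = √(3) ≈ 1.732

LHS ≠ RHS, so the equation does not hold at this point.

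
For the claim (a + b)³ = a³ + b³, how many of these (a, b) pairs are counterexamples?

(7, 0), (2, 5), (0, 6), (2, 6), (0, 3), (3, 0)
2

Testing each pair:
(7, 0): LHS = 343, RHS = 343 → satisfies claim
(2, 5): LHS = 343, RHS = 133 → counterexample
(0, 6): LHS = 216, RHS = 216 → satisfies claim
(2, 6): LHS = 512, RHS = 224 → counterexample
(0, 3): LHS = 27, RHS = 27 → satisfies claim
(3, 0): LHS = 27, RHS = 27 → satisfies claim

That makes 2 counterexamples.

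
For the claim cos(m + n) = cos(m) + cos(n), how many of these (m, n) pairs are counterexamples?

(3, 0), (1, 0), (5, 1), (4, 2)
Testing each pair:
(3, 0): LHS = cos(3) ≈ -0.99, RHS = cos(3) + 1 ≈ 0.01001 → counterexample
(1, 0): LHS = cos(1) ≈ 0.5403, RHS = cos(1) + 1 ≈ 1.54 → counterexample
(5, 1): LHS = cos(6) ≈ 0.9602, RHS = cos(5) + cos(1) ≈ 0.824 → counterexample
(4, 2): LHS = cos(6) ≈ 0.9602, RHS = cos(4) + cos(2) ≈ -1.07 → counterexample

That makes 4 counterexamples.

Answer: 4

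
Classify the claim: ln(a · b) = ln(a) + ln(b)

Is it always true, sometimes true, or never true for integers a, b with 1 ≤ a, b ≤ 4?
Always true

The identity holds for every pair in the range. For instance at (a, b) = (2, 3): both sides equal ln(6) ≈ 1.792.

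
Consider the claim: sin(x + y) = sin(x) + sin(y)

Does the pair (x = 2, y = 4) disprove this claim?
Yes

Substituting x = 2, y = 4:
LHS = sin(2 + 4) = sin(6) ≈ -0.2794
RHS = sin(2) + sin(4) ≈ 0.1525

Since LHS ≠ RHS, this pair disproves the claim.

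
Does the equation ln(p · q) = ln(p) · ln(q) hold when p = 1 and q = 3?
Fails

Substituting p = 1, q = 3:

LHS = ln(1 · 3) = ln(3) ≈ 1.099
RHS = ln(1) · ln(3) = 0

LHS ≠ RHS, so the equation does not hold at this point.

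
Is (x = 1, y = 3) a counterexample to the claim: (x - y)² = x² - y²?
Yes

Substituting x = 1, y = 3:
LHS = (1 - 3)² = 4
RHS = 1² - 3² = -8

Since LHS ≠ RHS, this pair disproves the claim.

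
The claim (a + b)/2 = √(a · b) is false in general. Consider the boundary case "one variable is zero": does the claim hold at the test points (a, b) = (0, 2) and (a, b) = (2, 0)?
No, fails at both test points

At (0, 2): LHS = 1 ≠ RHS = 0
At (2, 0): LHS = 1 ≠ RHS = 0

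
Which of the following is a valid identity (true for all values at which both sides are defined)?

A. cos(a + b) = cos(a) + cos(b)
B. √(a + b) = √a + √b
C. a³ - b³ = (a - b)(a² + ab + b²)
A: fails at (4, 4) — LHS = cos(8) ≈ -0.1455, RHS = 2·cos(4) ≈ -1.307.
B: fails at (5, 5) — LHS = √(10) ≈ 3.162, RHS = 2·√(5) ≈ 4.472.
C: holds — e.g. at (2, 4), both sides equal -56.

Answer: C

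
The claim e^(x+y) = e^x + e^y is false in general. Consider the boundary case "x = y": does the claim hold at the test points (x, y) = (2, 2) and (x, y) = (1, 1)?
No, fails at both test points

At (2, 2): LHS = e^4 ≈ 54.6 ≠ RHS = 2·e^2 ≈ 14.78
At (1, 1): LHS = e^2 ≈ 7.389 ≠ RHS = 2·e ≈ 5.437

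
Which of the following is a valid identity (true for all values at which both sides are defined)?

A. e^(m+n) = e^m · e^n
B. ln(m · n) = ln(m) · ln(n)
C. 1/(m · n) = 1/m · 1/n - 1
A: holds — e.g. at (4, 6), both sides equal e^10 ≈ 22026.5.
B: fails at (3, 4) — LHS = ln(12) ≈ 2.485, RHS = ln(3)·ln(4) ≈ 1.523.
C: fails at (2, 7) — LHS = 1/14, RHS = -13/14.

Answer: A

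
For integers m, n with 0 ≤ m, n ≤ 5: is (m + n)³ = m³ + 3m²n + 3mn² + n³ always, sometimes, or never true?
The identity holds for every pair in the range. For instance at (m, n) = (0, 2): both sides equal 8.

Answer: Always true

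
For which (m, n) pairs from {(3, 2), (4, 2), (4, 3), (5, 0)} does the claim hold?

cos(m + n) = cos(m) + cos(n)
Testing each pair:
(3, 2): LHS = cos(5) ≈ 0.2837, RHS = cos(3) + cos(2) ≈ -1.406 → fails
(4, 2): LHS = cos(6) ≈ 0.9602, RHS = cos(4) + cos(2) ≈ -1.07 → fails
(4, 3): LHS = cos(7) ≈ 0.7539, RHS = cos(3) + cos(4) ≈ -1.644 → fails
(5, 0): LHS = cos(5) ≈ 0.2837, RHS = cos(5) + 1 ≈ 1.284 → fails

No pair satisfies the claim.

Answer: None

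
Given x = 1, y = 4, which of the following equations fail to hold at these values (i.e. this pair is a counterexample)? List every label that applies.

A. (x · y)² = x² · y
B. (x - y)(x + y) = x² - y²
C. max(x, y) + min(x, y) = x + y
Evaluating each claim at the given values:
A. LHS = 16, RHS = 4 → fails here (LHS ≠ RHS)
B. LHS = -15, RHS = -15 → holds here (LHS = RHS)
C. LHS = 5, RHS = 5 → holds here (LHS = RHS)

Answer: A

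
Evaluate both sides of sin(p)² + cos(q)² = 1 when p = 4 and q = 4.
LHS = sin(4)² + cos(4)² = 1
RHS = 1

LHS = RHS: the two sides agree.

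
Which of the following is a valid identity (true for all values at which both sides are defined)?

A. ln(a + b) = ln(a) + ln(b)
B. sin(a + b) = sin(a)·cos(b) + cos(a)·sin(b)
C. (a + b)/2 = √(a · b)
A: fails at (6, 7) — LHS = ln(13) ≈ 2.565, RHS = ln(6) + ln(7) ≈ 3.738.
B: holds — e.g. at (0, 1), both sides equal sin(1) ≈ 0.8415.
C: fails at (3, 7) — LHS = 5, RHS = √(21) ≈ 4.583.

Answer: B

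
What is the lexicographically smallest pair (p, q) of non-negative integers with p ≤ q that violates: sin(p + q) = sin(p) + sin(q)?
At (0, 7): both sides equal sin(7) ≈ 0.657, so it holds there.

Substituting (1, 1) into the claim:
LHS = sin(1 + 1) = sin(2) ≈ 0.9093
RHS = sin(1) + sin(1) = 2·sin(1) ≈ 1.683

Since LHS ≠ RHS, this pair disproves the claim, and no lexicographically smaller pair (p ≤ q, non-negative integers) does.

For instance (4, 4) is also a counterexample (LHS = sin(8) ≈ 0.9894, RHS = 2·sin(4) ≈ -1.514), but it's lexicographically larger.

Answer: (p, q) = (1, 1)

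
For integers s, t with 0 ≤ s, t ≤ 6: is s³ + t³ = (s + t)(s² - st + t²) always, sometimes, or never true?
The identity holds for every pair in the range. For instance at (s, t) = (6, 1): both sides equal 217.

Answer: Always true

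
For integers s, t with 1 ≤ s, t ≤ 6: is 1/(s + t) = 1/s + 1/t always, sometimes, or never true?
Never true

The claim fails for every pair in the range. For instance at (s, t) = (1, 1): LHS = 1/2, RHS = 2.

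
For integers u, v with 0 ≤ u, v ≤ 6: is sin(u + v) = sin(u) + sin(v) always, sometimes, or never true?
It holds at (u, v) = (5, 0) (both sides equal sin(5) ≈ -0.9589), but fails at (u, v) = (5, 5) (LHS = sin(10) ≈ -0.544, RHS = 2·sin(5) ≈ -1.918).

Answer: Sometimes true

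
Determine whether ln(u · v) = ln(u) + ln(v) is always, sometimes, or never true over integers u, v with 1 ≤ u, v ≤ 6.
Always true

The identity holds for every pair in the range. For instance at (u, v) = (3, 2): both sides equal ln(6) ≈ 1.792.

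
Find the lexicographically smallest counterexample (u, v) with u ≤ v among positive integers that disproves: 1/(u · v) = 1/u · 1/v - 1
(u, v) = (1, 1)

Substituting (1, 1) into the claim:
LHS = 1/(1 · 1) = 1
RHS = 1/1 · 1/1 - 1 = 0

Since LHS ≠ RHS, this pair disproves the claim, and no lexicographically smaller pair (u ≤ v, positive integers) does.

For instance (3, 7) is also a counterexample (LHS = 1/21, RHS = -20/21), but it's lexicographically larger.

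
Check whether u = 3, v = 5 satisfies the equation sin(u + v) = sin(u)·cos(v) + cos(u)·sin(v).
Substituting u = 3, v = 5:

LHS = sin(3 + 5) = sin(8) ≈ 0.9894
RHS = sin(3)·cos(5) + cos(3)·sin(5) = sin(3)·cos(5) + sin(5)·cos(3) ≈ 0.9894

LHS = RHS, so the equation holds at this point.

Answer: Holds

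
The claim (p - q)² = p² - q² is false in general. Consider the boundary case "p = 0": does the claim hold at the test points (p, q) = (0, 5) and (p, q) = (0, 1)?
At (0, 5): LHS = 25 ≠ RHS = -25
At (0, 1): LHS = 1 ≠ RHS = -1

Answer: No, fails at both test points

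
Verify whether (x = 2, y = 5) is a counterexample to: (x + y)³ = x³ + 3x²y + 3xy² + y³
No

Substituting x = 2, y = 5:
LHS = (2 + 5)³ = 343
RHS = 2³ + 3·2²·5 + 3·2·5² + 5³ = 343

The sides agree, so this pair does not disprove the claim.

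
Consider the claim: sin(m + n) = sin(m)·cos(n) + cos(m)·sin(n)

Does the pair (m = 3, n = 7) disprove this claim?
No

Substituting m = 3, n = 7:
LHS = sin(3 + 7) = sin(10) ≈ -0.544
RHS = sin(3)·cos(7) + cos(3)·sin(7) = sin(7)·cos(3) + sin(3)·cos(7) ≈ -0.544

The sides agree, so this pair does not disprove the claim.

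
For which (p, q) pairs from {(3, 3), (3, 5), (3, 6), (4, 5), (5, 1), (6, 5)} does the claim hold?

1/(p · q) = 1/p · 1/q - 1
None

Testing each pair:
(3, 3): LHS = 1/9, RHS = -8/9 → fails
(3, 5): LHS = 1/15, RHS = -14/15 → fails
(3, 6): LHS = 1/18, RHS = -17/18 → fails
(4, 5): LHS = 1/20, RHS = -19/20 → fails
(5, 1): LHS = 1/5, RHS = -4/5 → fails
(6, 5): LHS = 1/30, RHS = -29/30 → fails

No pair satisfies the claim.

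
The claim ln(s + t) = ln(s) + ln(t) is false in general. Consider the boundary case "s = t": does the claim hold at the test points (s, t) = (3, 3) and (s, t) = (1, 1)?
No, fails at both test points

At (3, 3): LHS = ln(6) ≈ 1.792 ≠ RHS = 2·ln(3) ≈ 2.197
At (1, 1): LHS = ln(2) ≈ 0.6931 ≠ RHS = 0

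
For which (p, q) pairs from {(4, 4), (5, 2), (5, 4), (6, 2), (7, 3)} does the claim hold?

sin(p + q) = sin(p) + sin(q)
Testing each pair:
(4, 4): LHS = sin(8) ≈ 0.9894, RHS = 2·sin(4) ≈ -1.514 → fails
(5, 2): LHS = sin(7) ≈ 0.657, RHS = sin(5) + sin(2) ≈ -0.04963 → fails
(5, 4): LHS = sin(9) ≈ 0.4121, RHS = sin(5) + sin(4) ≈ -1.716 → fails
(6, 2): LHS = sin(8) ≈ 0.9894, RHS = sin(6) + sin(2) ≈ 0.6299 → fails
(7, 3): LHS = sin(10) ≈ -0.544, RHS = sin(3) + sin(7) ≈ 0.7981 → fails

No pair satisfies the claim.

Answer: None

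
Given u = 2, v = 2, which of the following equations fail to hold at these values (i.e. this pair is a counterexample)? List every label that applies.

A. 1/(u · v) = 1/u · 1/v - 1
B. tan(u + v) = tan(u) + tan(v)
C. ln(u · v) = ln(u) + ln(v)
A, B

Evaluating each claim at the given values:
A. LHS = 1/4, RHS = -3/4 → fails here (LHS ≠ RHS)
B. LHS = tan(4) ≈ 1.158, RHS = 2·tan(2) ≈ -4.37 → fails here (LHS ≠ RHS)
C. LHS = ln(4) ≈ 1.386, RHS = 2·ln(2) ≈ 1.386 → holds here (LHS = RHS)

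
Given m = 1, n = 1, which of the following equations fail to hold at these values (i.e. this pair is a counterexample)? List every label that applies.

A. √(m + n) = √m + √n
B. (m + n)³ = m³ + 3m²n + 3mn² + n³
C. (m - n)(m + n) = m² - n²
A

Evaluating each claim at the given values:
A. LHS = √(2) ≈ 1.414, RHS = 2 → fails here (LHS ≠ RHS)
B. LHS = 8, RHS = 8 → holds here (LHS = RHS)
C. LHS = 0, RHS = 0 → holds here (LHS = RHS)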